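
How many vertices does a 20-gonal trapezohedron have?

42

The n-trapezohedron (dual of the n-antiprism) has V = 2·20 + 2 = 42, E = 4·20 = 80, F = 2·20 = 40.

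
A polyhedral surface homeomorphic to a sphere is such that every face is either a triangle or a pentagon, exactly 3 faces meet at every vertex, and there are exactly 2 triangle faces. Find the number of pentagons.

6

Let x be the number of pentagons; then F = 2 + x.
Edge–face incidences: 2E = 3·2 + 5·x = 6 + 5x.
Every vertex has degree 3, so 3V = 2E.
Euler: V − E + F = 2 ⇒ (2E)/3 − E + (2 + x) = 2.
Multiply by 6: 2·(2E) − 3·(2E) + 6·(2 + x) = 12, i.e. 12 + 6x − (6 + 5x) = 12.
Collecting terms: x + 6 = 12, so x = 6.
Then 2E = 6 + 5·6 = 36, so E = 18, V = 2E/3 = 12, F = 2 + 6 = 8.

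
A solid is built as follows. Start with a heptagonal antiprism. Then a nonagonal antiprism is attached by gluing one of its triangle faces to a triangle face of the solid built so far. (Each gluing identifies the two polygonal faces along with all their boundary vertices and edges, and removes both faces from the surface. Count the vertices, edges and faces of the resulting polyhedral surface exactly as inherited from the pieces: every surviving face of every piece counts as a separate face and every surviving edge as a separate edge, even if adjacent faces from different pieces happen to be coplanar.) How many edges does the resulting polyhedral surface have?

61

A heptagonal antiprism: V=14, E=28, F=16.
Attach a nonagonal antiprism (V=18, E=36, F=20) along a 3-gon: merge 3 vertices and 3 edges, delete both glued faces → V=29, E=61, F=34.
Check: V − E + F = 29 − 61 + 34 = 2.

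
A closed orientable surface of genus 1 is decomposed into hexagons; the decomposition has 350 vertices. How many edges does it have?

525

χ = 2 − 2·1 = 0, and every face is a hexagon so 6F = 2E.
V − E + F = 0 with E = 6F/2 gives 350 − (6/2 − 1)·F = 0, so F = 175 and E = 525.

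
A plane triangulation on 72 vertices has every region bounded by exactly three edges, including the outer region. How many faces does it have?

In a plane triangulation 3F = 2E and V − E + F = 2, so F = 2V − 4 = 2·72 − 4 = 140.

140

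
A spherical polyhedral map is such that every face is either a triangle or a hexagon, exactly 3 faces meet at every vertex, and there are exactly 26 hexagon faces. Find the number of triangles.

4

Let x be the number of triangles; then F = 26 + x.
Edge–face incidences: 2E = 6·26 + 3·x = 156 + 3x.
Every vertex has degree 3, so 3V = 2E.
Euler: V − E + F = 2 ⇒ (2E)/3 − E + (26 + x) = 2.
Multiply by 6: 2·(2E) − 3·(2E) + 6·(26 + x) = 12, i.e. 156 + 6x − (156 + 3x) = 12.
Collecting terms: 3x = 12, so x = 4.
Then 2E = 156 + 3·4 = 168, so E = 84, V = 2E/3 = 56, F = 26 + 4 = 30.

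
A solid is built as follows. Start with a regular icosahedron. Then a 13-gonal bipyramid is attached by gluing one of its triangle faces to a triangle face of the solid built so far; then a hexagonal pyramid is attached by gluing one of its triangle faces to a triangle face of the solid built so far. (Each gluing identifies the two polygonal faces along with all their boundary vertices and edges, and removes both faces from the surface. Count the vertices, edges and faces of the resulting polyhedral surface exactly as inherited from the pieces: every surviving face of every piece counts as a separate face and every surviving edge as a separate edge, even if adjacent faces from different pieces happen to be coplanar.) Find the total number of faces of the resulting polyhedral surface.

A regular icosahedron: V=12, E=30, F=20.
Attach a 13-gonal bipyramid (V=15, E=39, F=26) along a 3-gon: merge 3 vertices and 3 edges, delete both glued faces → V=24, E=66, F=44.
Attach a hexagonal pyramid (V=7, E=12, F=7) along a 3-gon: merge 3 vertices and 3 edges, delete both glued faces → V=28, E=75, F=49.
Check: V − E + F = 28 − 75 + 49 = 2.

49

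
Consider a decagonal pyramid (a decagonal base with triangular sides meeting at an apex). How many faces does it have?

11

A pyramid on an n-gon base has one n-gon and n triangles: V = 10 + 1 = 11, E = 2·10 = 20, F = 10 + 1 = 11.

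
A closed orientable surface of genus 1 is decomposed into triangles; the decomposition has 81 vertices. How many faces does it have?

χ = 2 − 2·1 = 0, and every face is a triangle so 3F = 2E.
V − E + F = 0 with E = 3F/2 gives 81 − (3/2 − 1)·F = 0, so F = 162 and E = 243.

162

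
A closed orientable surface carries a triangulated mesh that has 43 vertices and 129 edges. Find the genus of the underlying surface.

1

Every face is a triangle and each edge borders two faces, so 3F = 2·129, giving F = 86.
χ = V − E + F = 43 − 129 + 86 = 0.
For a closed orientable surface χ = 2 − 2g, so g = (2 − (0))/2 = 1.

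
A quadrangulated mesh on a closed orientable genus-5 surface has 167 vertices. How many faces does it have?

χ = 2 − 2·5 = -8, and every face is a square so 4F = 2E.
V − E + F = -8 with E = 4F/2 gives 167 − (4/2 − 1)·F = -8, so F = 175 and E = 350.

175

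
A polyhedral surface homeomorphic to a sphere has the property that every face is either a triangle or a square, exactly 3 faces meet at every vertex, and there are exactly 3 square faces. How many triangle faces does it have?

Let x be the number of triangles; then F = 3 + x.
Edge–face incidences: 2E = 4·3 + 3·x = 12 + 3x.
Every vertex has degree 3, so 3V = 2E.
Euler: V − E + F = 2 ⇒ (2E)/3 − E + (3 + x) = 2.
Multiply by 6: 2·(2E) − 3·(2E) + 6·(3 + x) = 12, i.e. 18 + 6x − (12 + 3x) = 12.
Collecting terms: 3x + 6 = 12, so 3x = 6, so x = 2.
Then 2E = 12 + 3·2 = 18, so E = 9, V = 2E/3 = 6, F = 3 + 2 = 5.

2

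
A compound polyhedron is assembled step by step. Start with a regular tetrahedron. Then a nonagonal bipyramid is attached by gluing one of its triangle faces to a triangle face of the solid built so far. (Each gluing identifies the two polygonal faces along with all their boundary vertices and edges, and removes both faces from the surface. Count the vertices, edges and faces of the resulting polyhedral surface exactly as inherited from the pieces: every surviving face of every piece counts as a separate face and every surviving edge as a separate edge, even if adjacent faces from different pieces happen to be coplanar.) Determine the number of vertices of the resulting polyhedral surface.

12

A regular tetrahedron: V=4, E=6, F=4.
Attach a nonagonal bipyramid (V=11, E=27, F=18) along a 3-gon: merge 3 vertices and 3 edges, delete both glued faces → V=12, E=30, F=20.
Check: V − E + F = 12 − 30 + 20 = 2.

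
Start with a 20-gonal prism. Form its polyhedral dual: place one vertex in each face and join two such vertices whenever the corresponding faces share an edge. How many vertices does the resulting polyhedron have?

22

The base solid has V = 40, E = 60, F = 22.
The dual swaps V and F and preserves E: V′ = F = 22, E′ = E = 60, F′ = V = 40.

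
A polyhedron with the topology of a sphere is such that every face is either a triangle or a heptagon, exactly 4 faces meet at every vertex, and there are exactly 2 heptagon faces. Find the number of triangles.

14

Let x be the number of triangles; then F = 2 + x.
Edge–face incidences: 2E = 7·2 + 3·x = 14 + 3x.
Every vertex has degree 4, so 4V = 2E.
Euler: V − E + F = 2 ⇒ (2E)/4 − E + (2 + x) = 2.
Multiply by 8: 2·(2E) − 4·(2E) + 8·(2 + x) = 16, i.e. 16 + 8x − 2·(14 + 3x) = 16.
Collecting terms: 2x − 12 = 16, so 2x = 28, so x = 14.
Then 2E = 14 + 3·14 = 56, so E = 28, V = 2E/4 = 14, F = 2 + 14 = 16.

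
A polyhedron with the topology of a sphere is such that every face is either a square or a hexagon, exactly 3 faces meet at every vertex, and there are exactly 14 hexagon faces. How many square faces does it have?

Let x be the number of squares; then F = 14 + x.
Edge–face incidences: 2E = 6·14 + 4·x = 84 + 4x.
Every vertex has degree 3, so 3V = 2E.
Euler: V − E + F = 2 ⇒ (2E)/3 − E + (14 + x) = 2.
Multiply by 6: 2·(2E) − 3·(2E) + 6·(14 + x) = 12, i.e. 84 + 6x − (84 + 4x) = 12.
Collecting terms: 2x = 12, so x = 6.
Then 2E = 84 + 4·6 = 108, so E = 54, V = 2E/3 = 36, F = 14 + 6 = 20.

6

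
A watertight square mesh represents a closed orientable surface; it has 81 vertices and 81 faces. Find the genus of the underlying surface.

Every face is a square, so 2E = 4·81 = 324, giving E = 162.
χ = V − E + F = 81 − 162 + 81 = 0.
For a closed orientable surface χ = 2 − 2g, so g = (2 − (0))/2 = 1.

1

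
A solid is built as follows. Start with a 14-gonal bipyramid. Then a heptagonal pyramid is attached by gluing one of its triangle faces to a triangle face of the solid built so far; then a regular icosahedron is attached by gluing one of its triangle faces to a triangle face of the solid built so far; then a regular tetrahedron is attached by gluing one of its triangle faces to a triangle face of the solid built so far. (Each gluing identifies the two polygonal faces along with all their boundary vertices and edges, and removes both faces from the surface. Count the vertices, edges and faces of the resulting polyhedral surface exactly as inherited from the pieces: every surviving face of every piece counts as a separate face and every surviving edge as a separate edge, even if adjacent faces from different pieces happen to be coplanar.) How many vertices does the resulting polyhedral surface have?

A 14-gonal bipyramid: V=16, E=42, F=28.
Attach a heptagonal pyramid (V=8, E=14, F=8) along a 3-gon: merge 3 vertices and 3 edges, delete both glued faces → V=21, E=53, F=34.
Attach a regular icosahedron (V=12, E=30, F=20) along a 3-gon: merge 3 vertices and 3 edges, delete both glued faces → V=30, E=80, F=52.
Attach a regular tetrahedron (V=4, E=6, F=4) along a 3-gon: merge 3 vertices and 3 edges, delete both glued faces → V=31, E=83, F=54.
Check: V − E + F = 31 − 83 + 54 = 2.

31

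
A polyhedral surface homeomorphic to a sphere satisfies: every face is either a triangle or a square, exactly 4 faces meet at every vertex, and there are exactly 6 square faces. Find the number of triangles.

Let x be the number of triangles; then F = 6 + x.
Edge–face incidences: 2E = 4·6 + 3·x = 24 + 3x.
Every vertex has degree 4, so 4V = 2E.
Euler: V − E + F = 2 ⇒ (2E)/4 − E + (6 + x) = 2.
Multiply by 8: 2·(2E) − 4·(2E) + 8·(6 + x) = 16, i.e. 48 + 8x − 2·(24 + 3x) = 16.
Collecting terms: 2x = 16, so x = 8.
Then 2E = 24 + 3·8 = 48, so E = 24, V = 2E/4 = 12, F = 6 + 8 = 14.

8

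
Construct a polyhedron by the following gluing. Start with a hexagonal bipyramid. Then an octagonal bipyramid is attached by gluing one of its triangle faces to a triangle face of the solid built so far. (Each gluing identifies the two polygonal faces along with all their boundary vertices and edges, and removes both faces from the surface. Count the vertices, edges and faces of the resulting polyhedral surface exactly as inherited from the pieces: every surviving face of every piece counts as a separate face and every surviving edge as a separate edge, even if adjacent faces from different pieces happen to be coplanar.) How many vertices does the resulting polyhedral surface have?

15

A hexagonal bipyramid: V=8, E=18, F=12.
Attach an octagonal bipyramid (V=10, E=24, F=16) along a 3-gon: merge 3 vertices and 3 edges, delete both glued faces → V=15, E=39, F=26.
Check: V − E + F = 15 − 39 + 26 = 2.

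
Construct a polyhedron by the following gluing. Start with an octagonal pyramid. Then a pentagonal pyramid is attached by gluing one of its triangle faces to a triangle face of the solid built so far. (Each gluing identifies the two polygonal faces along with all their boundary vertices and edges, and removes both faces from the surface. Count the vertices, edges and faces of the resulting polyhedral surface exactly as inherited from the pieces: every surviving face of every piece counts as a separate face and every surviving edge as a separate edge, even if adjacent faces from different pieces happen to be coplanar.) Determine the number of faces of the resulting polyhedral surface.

An octagonal pyramid: V=9, E=16, F=9.
Attach a pentagonal pyramid (V=6, E=10, F=6) along a 3-gon: merge 3 vertices and 3 edges, delete both glued faces → V=12, E=23, F=13.
Check: V − E + F = 12 − 23 + 13 = 2.

13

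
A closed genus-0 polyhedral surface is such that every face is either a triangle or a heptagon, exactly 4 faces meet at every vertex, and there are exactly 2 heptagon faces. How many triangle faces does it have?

Let x be the number of triangles; then F = 2 + x.
Edge–face incidences: 2E = 7·2 + 3·x = 14 + 3x.
Every vertex has degree 4, so 4V = 2E.
Euler: V − E + F = 2 ⇒ (2E)/4 − E + (2 + x) = 2.
Multiply by 8: 2·(2E) − 4·(2E) + 8·(2 + x) = 16, i.e. 16 + 8x − 2·(14 + 3x) = 16.
Collecting terms: 2x − 12 = 16, so 2x = 28, so x = 14.
Then 2E = 14 + 3·14 = 56, so E = 28, V = 2E/4 = 14, F = 2 + 14 = 16.

14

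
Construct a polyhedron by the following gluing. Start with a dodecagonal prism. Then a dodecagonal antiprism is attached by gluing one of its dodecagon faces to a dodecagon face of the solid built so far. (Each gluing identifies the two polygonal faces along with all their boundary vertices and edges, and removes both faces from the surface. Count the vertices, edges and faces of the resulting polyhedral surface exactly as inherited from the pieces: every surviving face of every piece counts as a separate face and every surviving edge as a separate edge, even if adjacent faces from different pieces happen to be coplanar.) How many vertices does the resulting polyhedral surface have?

A dodecagonal prism: V=24, E=36, F=14.
Attach a dodecagonal antiprism (V=24, E=48, F=26) along a 12-gon: merge 12 vertices and 12 edges, delete both glued faces → V=36, E=72, F=38.
Check: V − E + F = 36 − 72 + 38 = 2.

36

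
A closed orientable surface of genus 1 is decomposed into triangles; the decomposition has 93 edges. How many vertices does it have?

31

χ = 2 − 2·1 = 0, and every face is a triangle so 3F = 2E.
F = 2E/3 = 62. Then V = 0 + E − F = 0 + 93 − 62 = 31.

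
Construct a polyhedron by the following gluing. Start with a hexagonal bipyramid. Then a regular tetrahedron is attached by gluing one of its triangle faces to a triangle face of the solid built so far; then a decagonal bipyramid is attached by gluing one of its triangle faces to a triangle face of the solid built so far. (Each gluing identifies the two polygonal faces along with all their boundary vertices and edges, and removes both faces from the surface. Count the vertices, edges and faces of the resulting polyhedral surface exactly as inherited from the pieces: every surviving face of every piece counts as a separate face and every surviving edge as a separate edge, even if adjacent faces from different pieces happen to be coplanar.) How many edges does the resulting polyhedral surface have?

48

A hexagonal bipyramid: V=8, E=18, F=12.
Attach a regular tetrahedron (V=4, E=6, F=4) along a 3-gon: merge 3 vertices and 3 edges, delete both glued faces → V=9, E=21, F=14.
Attach a decagonal bipyramid (V=12, E=30, F=20) along a 3-gon: merge 3 vertices and 3 edges, delete both glued faces → V=18, E=48, F=32.
Check: V − E + F = 18 − 48 + 32 = 2.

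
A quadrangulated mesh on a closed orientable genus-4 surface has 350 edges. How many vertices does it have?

χ = 2 − 2·4 = -6, and every face is a square so 4F = 2E.
F = 2E/4 = 175. Then V = -6 + E − F = -6 + 350 − 175 = 169.

169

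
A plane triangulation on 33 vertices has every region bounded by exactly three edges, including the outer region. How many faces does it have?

62

In a plane triangulation 3F = 2E and V − E + F = 2, so F = 2V − 4 = 2·33 − 4 = 62.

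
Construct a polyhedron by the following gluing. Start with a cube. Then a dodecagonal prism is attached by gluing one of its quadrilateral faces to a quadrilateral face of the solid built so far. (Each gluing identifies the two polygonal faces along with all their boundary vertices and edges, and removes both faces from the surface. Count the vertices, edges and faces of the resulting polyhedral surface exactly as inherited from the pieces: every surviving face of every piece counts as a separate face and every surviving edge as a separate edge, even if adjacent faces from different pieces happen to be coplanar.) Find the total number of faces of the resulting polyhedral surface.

A cube: V=8, E=12, F=6.
Attach a dodecagonal prism (V=24, E=36, F=14) along a 4-gon: merge 4 vertices and 4 edges, delete both glued faces → V=28, E=44, F=18.
Check: V − E + F = 28 − 44 + 18 = 2.

18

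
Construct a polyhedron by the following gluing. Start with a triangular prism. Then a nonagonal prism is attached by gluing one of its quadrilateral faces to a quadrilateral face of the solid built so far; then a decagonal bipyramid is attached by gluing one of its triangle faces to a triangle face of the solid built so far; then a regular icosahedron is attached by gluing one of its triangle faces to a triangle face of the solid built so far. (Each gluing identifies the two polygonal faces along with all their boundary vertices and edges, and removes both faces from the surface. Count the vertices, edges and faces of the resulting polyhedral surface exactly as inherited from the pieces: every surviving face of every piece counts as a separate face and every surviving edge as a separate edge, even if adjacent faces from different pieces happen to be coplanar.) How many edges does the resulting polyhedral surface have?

A triangular prism: V=6, E=9, F=5.
Attach a nonagonal prism (V=18, E=27, F=11) along a 4-gon: merge 4 vertices and 4 edges, delete both glued faces → V=20, E=32, F=14.
Attach a decagonal bipyramid (V=12, E=30, F=20) along a 3-gon: merge 3 vertices and 3 edges, delete both glued faces → V=29, E=59, F=32.
Attach a regular icosahedron (V=12, E=30, F=20) along a 3-gon: merge 3 vertices and 3 edges, delete both glued faces → V=38, E=86, F=50.
Check: V − E + F = 38 − 86 + 50 = 2.

86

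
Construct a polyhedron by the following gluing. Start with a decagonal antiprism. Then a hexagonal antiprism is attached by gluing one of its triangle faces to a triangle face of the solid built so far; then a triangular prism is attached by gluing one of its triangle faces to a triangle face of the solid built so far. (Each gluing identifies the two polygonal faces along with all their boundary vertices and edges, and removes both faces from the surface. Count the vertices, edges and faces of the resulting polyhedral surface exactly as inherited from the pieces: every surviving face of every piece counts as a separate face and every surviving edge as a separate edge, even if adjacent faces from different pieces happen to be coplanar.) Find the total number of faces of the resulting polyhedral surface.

37

A decagonal antiprism: V=20, E=40, F=22.
Attach a hexagonal antiprism (V=12, E=24, F=14) along a 3-gon: merge 3 vertices and 3 edges, delete both glued faces → V=29, E=61, F=34.
Attach a triangular prism (V=6, E=9, F=5) along a 3-gon: merge 3 vertices and 3 edges, delete both glued faces → V=32, E=67, F=37.
Check: V − E + F = 32 − 67 + 37 = 2.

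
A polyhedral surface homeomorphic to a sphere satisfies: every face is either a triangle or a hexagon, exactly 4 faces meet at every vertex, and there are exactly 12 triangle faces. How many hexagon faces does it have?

Let x be the number of hexagons; then F = 12 + x.
Edge–face incidences: 2E = 3·12 + 6·x = 36 + 6x.
Every vertex has degree 4, so 4V = 2E.
Euler: V − E + F = 2 ⇒ (2E)/4 − E + (12 + x) = 2.
Multiply by 8: 2·(2E) − 4·(2E) + 8·(12 + x) = 16, i.e. 96 + 8x − 2·(36 + 6x) = 16.
Collecting terms: −4x + 24 = 16, so −4x = −8, so x = 2.
Then 2E = 36 + 6·2 = 48, so E = 24, V = 2E/4 = 12, F = 12 + 2 = 14.

2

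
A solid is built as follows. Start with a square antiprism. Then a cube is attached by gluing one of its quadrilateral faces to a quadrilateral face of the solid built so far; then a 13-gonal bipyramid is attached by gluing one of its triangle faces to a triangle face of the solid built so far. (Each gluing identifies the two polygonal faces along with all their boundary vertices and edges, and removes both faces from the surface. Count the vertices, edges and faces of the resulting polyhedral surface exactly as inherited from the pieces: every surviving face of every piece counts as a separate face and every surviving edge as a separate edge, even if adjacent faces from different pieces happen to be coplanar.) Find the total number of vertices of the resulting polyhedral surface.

24

A square antiprism: V=8, E=16, F=10.
Attach a cube (V=8, E=12, F=6) along a 4-gon: merge 4 vertices and 4 edges, delete both glued faces → V=12, E=24, F=14.
Attach a 13-gonal bipyramid (V=15, E=39, F=26) along a 3-gon: merge 3 vertices and 3 edges, delete both glued faces → V=24, E=60, F=38.
Check: V − E + F = 24 − 60 + 38 = 2.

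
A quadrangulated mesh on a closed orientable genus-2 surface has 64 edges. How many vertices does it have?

30

χ = 2 − 2·2 = -2, and every face is a square so 4F = 2E.
F = 2E/4 = 32. Then V = -2 + E − F = -2 + 64 − 32 = 30.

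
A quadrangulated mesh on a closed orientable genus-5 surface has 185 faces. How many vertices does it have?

177

χ = 2 − 2·5 = -8, and every face is a square so 4F = 2E.
E = 4·185/2 = 370. Then V = -8 + E − F = -8 + 370 − 185 = 177.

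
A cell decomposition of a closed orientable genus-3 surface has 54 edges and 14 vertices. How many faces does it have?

36

For a closed orientable surface of genus 3, χ = 2 − 2·3 = -4.
F = -4 − V + E = -4 − 14 + 54 = 36.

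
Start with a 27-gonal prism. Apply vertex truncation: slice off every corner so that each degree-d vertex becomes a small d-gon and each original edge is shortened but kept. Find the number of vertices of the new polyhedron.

162

The base solid has V = 54, E = 81, F = 29.
Truncation replaces each original edge-end by a new vertex, so V′ = 2E = 162.
Each original edge survives, and each old vertex of degree d contributes d new edges; summing degrees gives Σd = 2E, so E′ = E + 2E = 3E = 243.
Each original face survives and each original vertex becomes one new face: F′ = F + V = 83.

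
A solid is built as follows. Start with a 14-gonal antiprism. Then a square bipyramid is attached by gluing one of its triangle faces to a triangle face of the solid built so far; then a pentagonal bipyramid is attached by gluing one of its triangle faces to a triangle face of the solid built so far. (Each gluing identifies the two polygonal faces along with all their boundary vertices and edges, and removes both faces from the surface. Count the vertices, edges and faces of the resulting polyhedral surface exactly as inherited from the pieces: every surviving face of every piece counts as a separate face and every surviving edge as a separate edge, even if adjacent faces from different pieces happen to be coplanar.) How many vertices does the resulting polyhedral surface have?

35

A 14-gonal antiprism: V=28, E=56, F=30.
Attach a square bipyramid (V=6, E=12, F=8) along a 3-gon: merge 3 vertices and 3 edges, delete both glued faces → V=31, E=65, F=36.
Attach a pentagonal bipyramid (V=7, E=15, F=10) along a 3-gon: merge 3 vertices and 3 edges, delete both glued faces → V=35, E=77, F=44.
Check: V − E + F = 35 − 77 + 44 = 2.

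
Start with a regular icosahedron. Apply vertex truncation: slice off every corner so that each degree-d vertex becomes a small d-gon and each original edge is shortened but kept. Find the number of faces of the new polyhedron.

32

The base solid has V = 12, E = 30, F = 20.
Truncation replaces each original edge-end by a new vertex, so V′ = 2E = 60.
Each original edge survives, and each old vertex of degree d contributes d new edges; summing degrees gives Σd = 2E, so E′ = E + 2E = 3E = 90.
Each original face survives and each original vertex becomes one new face: F′ = F + V = 32.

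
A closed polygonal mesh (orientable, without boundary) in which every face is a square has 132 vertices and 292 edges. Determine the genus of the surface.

Every face is a square and each edge borders two faces, so 4F = 2·292, giving F = 146.
χ = V − E + F = 132 − 292 + 146 = -14.
For a closed orientable surface χ = 2 − 2g, so g = (2 − (-14))/2 = 8.

8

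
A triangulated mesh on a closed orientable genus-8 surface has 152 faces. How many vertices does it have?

χ = 2 − 2·8 = -14, and every face is a triangle so 3F = 2E.
E = 3·152/2 = 228. Then V = -14 + E − F = -14 + 228 − 152 = 62.

62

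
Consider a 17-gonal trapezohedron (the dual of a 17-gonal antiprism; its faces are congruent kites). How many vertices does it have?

The n-trapezohedron (dual of the n-antiprism) has V = 2·17 + 2 = 36, E = 4·17 = 68, F = 2·17 = 34.
Check: V − E + F = 36 − 68 + 34 = 2.

36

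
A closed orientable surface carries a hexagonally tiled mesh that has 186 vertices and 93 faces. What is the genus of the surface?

1

Every face is a hexagon, so 2E = 6·93 = 558, giving E = 279.
χ = V − E + F = 186 − 279 + 93 = 0.
For a closed orientable surface χ = 2 − 2g, so g = (2 − (0))/2 = 1.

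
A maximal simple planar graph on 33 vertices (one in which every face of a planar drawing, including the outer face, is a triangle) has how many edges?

In a plane triangulation 3F = 2E and V − E + F = 2, so E = 3V − 6 = 3·33 − 6 = 93.

93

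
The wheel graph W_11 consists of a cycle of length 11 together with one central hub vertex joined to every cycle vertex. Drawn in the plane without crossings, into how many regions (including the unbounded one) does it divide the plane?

12

W_11 has V = 11 + 1 = 12 vertices and E = 2·11 = 22 edges.
By Euler's formula F = 2 − V + E = 2 − 12 + 22 = 12.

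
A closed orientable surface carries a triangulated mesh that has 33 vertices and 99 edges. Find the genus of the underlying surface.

1

Every face is a triangle and each edge borders two faces, so 3F = 2·99, giving F = 66.
χ = V − E + F = 33 − 99 + 66 = 0.
For a closed orientable surface χ = 2 − 2g, so g = (2 − (0))/2 = 1.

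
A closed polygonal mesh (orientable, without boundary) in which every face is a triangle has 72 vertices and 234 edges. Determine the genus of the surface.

4

Every face is a triangle and each edge borders two faces, so 3F = 2·234, giving F = 156.
χ = V − E + F = 72 − 234 + 156 = -6.
For a closed orientable surface χ = 2 − 2g, so g = (2 − (-6))/2 = 4.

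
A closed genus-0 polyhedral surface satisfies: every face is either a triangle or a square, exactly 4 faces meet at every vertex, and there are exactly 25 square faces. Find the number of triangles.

8

Let x be the number of triangles; then F = 25 + x.
Edge–face incidences: 2E = 4·25 + 3·x = 100 + 3x.
Every vertex has degree 4, so 4V = 2E.
Euler: V − E + F = 2 ⇒ (2E)/4 − E + (25 + x) = 2.
Multiply by 8: 2·(2E) − 4·(2E) + 8·(25 + x) = 16, i.e. 200 + 8x − 2·(100 + 3x) = 16.
Collecting terms: 2x = 16, so x = 8.
Then 2E = 100 + 3·8 = 124, so E = 62, V = 2E/4 = 31, F = 25 + 8 = 33.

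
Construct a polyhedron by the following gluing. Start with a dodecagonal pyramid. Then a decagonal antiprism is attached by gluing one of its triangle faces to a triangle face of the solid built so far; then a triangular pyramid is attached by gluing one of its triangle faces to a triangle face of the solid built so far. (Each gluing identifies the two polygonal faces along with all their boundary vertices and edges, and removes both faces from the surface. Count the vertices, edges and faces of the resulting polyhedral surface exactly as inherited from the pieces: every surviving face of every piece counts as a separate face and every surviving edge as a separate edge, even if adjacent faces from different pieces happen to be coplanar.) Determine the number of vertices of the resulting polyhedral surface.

A dodecagonal pyramid: V=13, E=24, F=13.
Attach a decagonal antiprism (V=20, E=40, F=22) along a 3-gon: merge 3 vertices and 3 edges, delete both glued faces → V=30, E=61, F=33.
Attach a triangular pyramid (V=4, E=6, F=4) along a 3-gon: merge 3 vertices and 3 edges, delete both glued faces → V=31, E=64, F=35.
Check: V − E + F = 31 − 64 + 35 = 2.

31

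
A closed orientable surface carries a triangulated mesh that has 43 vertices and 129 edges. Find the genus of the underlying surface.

1

Every face is a triangle and each edge borders two faces, so 3F = 2·129, giving F = 86.
χ = V − E + F = 43 − 129 + 86 = 0.
For a closed orientable surface χ = 2 − 2g, so g = (2 − (0))/2 = 1.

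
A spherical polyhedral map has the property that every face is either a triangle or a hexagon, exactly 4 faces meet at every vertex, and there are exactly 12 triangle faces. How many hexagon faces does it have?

2

Let x be the number of hexagons; then F = 12 + x.
Edge–face incidences: 2E = 3·12 + 6·x = 36 + 6x.
Every vertex has degree 4, so 4V = 2E.
Euler: V − E + F = 2 ⇒ (2E)/4 − E + (12 + x) = 2.
Multiply by 8: 2·(2E) − 4·(2E) + 8·(12 + x) = 16, i.e. 96 + 8x − 2·(36 + 6x) = 16.
Collecting terms: −4x + 24 = 16, so −4x = −8, so x = 2.
Then 2E = 36 + 6·2 = 48, so E = 24, V = 2E/4 = 12, F = 12 + 2 = 14.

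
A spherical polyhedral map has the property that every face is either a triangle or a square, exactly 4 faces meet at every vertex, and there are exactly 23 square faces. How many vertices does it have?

Let x be the number of triangles; then F = 23 + x.
Edge–face incidences: 2E = 4·23 + 3·x = 92 + 3x.
Every vertex has degree 4, so 4V = 2E.
Euler: V − E + F = 2 ⇒ (2E)/4 − E + (23 + x) = 2.
Multiply by 8: 2·(2E) − 4·(2E) + 8·(23 + x) = 16, i.e. 184 + 8x − 2·(92 + 3x) = 16.
Collecting terms: 2x = 16, so x = 8.
Then 2E = 92 + 3·8 = 116, so E = 58, V = 2E/4 = 29, F = 23 + 8 = 31.

29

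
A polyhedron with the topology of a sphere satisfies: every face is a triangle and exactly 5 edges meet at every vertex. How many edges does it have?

30

Each face has 3 edges and each edge borders two faces, so 2E = 3F.
Each vertex has degree 5, so 5V = 2E and hence V = 3F/5.
Euler: V − E + F = 2 ⇒ (3F/5) − (3F/2) + F = 2.
Multiply by 10: (6 − 15 + 10)F = 20, i.e. 1F = 20.
So F = 20, E = 3·20/2 = 30, V = 3·20/5 = 12.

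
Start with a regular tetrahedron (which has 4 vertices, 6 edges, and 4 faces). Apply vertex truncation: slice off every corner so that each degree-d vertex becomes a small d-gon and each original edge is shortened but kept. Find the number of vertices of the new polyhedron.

12

Truncation replaces each original edge-end by a new vertex, so V′ = 2E = 12.
Each original edge survives, and each old vertex of degree d contributes d new edges; summing degrees gives Σd = 2E, so E′ = E + 2E = 3E = 18.
Each original face survives and each original vertex becomes one new face: F′ = F + V = 8.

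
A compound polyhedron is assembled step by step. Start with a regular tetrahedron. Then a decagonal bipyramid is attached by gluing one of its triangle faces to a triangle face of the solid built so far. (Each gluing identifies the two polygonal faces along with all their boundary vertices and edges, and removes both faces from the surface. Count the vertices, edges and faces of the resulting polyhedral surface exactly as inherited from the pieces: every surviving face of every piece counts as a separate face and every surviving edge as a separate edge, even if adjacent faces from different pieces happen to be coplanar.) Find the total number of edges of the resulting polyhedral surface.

33

A regular tetrahedron: V=4, E=6, F=4.
Attach a decagonal bipyramid (V=12, E=30, F=20) along a 3-gon: merge 3 vertices and 3 edges, delete both glued faces → V=13, E=33, F=22.
Check: V − E + F = 13 − 33 + 22 = 2.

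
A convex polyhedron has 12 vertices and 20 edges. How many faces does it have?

10

Here V − E + F = 2.
F = 2 − V + E = 2 − 12 + 20 = 10.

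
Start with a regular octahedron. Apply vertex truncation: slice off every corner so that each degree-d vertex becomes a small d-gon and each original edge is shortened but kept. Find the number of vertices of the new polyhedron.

The base solid has V = 6, E = 12, F = 8.
Truncation replaces each original edge-end by a new vertex, so V′ = 2E = 24.
Each original edge survives, and each old vertex of degree d contributes d new edges; summing degrees gives Σd = 2E, so E′ = E + 2E = 3E = 36.
Each original face survives and each original vertex becomes one new face: F′ = F + V = 14.

24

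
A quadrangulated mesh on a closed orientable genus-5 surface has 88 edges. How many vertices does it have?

χ = 2 − 2·5 = -8, and every face is a square so 4F = 2E.
F = 2E/4 = 44. Then V = -8 + E − F = -8 + 88 − 44 = 36.

36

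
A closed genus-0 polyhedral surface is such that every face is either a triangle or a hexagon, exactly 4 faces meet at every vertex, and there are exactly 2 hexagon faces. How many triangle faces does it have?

12

Let x be the number of triangles; then F = 2 + x.
Edge–face incidences: 2E = 6·2 + 3·x = 12 + 3x.
Every vertex has degree 4, so 4V = 2E.
Euler: V − E + F = 2 ⇒ (2E)/4 − E + (2 + x) = 2.
Multiply by 8: 2·(2E) − 4·(2E) + 8·(2 + x) = 16, i.e. 16 + 8x − 2·(12 + 3x) = 16.
Collecting terms: 2x − 8 = 16, so 2x = 24, so x = 12.
Then 2E = 12 + 3·12 = 48, so E = 24, V = 2E/4 = 12, F = 2 + 12 = 14.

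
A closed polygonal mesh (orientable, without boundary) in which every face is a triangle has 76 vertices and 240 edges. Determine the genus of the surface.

Every face is a triangle and each edge borders two faces, so 3F = 2·240, giving F = 160.
χ = V − E + F = 76 − 240 + 160 = -4.
For a closed orientable surface χ = 2 − 2g, so g = (2 − (-4))/2 = 3.

3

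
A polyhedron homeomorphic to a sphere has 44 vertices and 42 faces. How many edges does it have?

Here V − E + F = 2.
E = V + F − (2) = 44 + 42 − (2) = 84.

84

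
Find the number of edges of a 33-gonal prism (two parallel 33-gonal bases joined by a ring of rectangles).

99

A prism on an n-gon has two n-gon bases and n rectangular sides: V = 2·33 = 66, E = 3·33 = 99, F = 33 + 2 = 35.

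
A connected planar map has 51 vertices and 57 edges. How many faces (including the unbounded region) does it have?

Euler's formula for a connected plane graph: V − E + F = 2, so F = 2 − 51 + 57 = 8.

8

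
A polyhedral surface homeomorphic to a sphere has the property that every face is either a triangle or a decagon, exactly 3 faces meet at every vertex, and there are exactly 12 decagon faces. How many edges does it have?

Let x be the number of triangles; then F = 12 + x.
Edge–face incidences: 2E = 10·12 + 3·x = 120 + 3x.
Every vertex has degree 3, so 3V = 2E.
Euler: V − E + F = 2 ⇒ (2E)/3 − E + (12 + x) = 2.
Multiply by 6: 2·(2E) − 3·(2E) + 6·(12 + x) = 12, i.e. 72 + 6x − (120 + 3x) = 12.
Collecting terms: 3x − 48 = 12, so 3x = 60, so x = 20.
Then 2E = 120 + 3·20 = 180, so E = 90, V = 2E/3 = 60, F = 12 + 20 = 32.

90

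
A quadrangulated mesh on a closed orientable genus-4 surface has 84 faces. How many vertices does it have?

78

χ = 2 − 2·4 = -6, and every face is a square so 4F = 2E.
E = 4·84/2 = 168. Then V = -6 + E − F = -6 + 168 − 84 = 78.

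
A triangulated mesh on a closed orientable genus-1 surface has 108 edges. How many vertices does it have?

χ = 2 − 2·1 = 0, and every face is a triangle so 3F = 2E.
F = 2E/3 = 72. Then V = 0 + E − F = 0 + 108 − 72 = 36.

36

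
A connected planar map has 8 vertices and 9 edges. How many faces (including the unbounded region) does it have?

3

Euler's formula for a connected plane graph: V − E + F = 2, so F = 2 − 8 + 9 = 3.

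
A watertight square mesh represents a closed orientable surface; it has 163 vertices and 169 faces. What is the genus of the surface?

4

Every face is a square, so 2E = 4·169 = 676, giving E = 338.
χ = V − E + F = 163 − 338 + 169 = -6.
For a closed orientable surface χ = 2 − 2g, so g = (2 − (-6))/2 = 4.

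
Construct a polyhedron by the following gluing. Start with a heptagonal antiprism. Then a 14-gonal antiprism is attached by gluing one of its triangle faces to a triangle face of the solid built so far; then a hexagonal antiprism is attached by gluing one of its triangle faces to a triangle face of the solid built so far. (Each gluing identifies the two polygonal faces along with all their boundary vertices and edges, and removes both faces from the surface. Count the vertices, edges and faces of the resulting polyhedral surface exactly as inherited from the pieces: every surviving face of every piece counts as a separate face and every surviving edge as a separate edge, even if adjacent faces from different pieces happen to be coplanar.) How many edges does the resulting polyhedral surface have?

102

A heptagonal antiprism: V=14, E=28, F=16.
Attach a 14-gonal antiprism (V=28, E=56, F=30) along a 3-gon: merge 3 vertices and 3 edges, delete both glued faces → V=39, E=81, F=44.
Attach a hexagonal antiprism (V=12, E=24, F=14) along a 3-gon: merge 3 vertices and 3 edges, delete both glued faces → V=48, E=102, F=56.
Check: V − E + F = 48 − 102 + 56 = 2.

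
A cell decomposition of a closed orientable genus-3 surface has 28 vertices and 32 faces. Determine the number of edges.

64

For a closed orientable surface of genus 3, χ = 2 − 2·3 = -4.
E = V + F − (-4) = 28 + 32 − (-4) = 64.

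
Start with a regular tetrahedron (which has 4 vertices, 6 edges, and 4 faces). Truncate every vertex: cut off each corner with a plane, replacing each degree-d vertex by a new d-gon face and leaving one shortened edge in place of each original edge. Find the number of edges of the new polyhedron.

Truncation replaces each original edge-end by a new vertex, so V′ = 2E = 12.
Each original edge survives, and each old vertex of degree d contributes d new edges; summing degrees gives Σd = 2E, so E′ = E + 2E = 3E = 18.
Each original face survives and each original vertex becomes one new face: F′ = F + V = 8.

18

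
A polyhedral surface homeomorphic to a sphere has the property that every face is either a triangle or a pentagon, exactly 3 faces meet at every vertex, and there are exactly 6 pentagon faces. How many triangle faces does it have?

Let x be the number of triangles; then F = 6 + x.
Edge–face incidences: 2E = 5·6 + 3·x = 30 + 3x.
Every vertex has degree 3, so 3V = 2E.
Euler: V − E + F = 2 ⇒ (2E)/3 − E + (6 + x) = 2.
Multiply by 6: 2·(2E) − 3·(2E) + 6·(6 + x) = 12, i.e. 36 + 6x − (30 + 3x) = 12.
Collecting terms: 3x + 6 = 12, so 3x = 6, so x = 2.
Then 2E = 30 + 3·2 = 36, so E = 18, V = 2E/3 = 12, F = 6 + 2 = 8.

2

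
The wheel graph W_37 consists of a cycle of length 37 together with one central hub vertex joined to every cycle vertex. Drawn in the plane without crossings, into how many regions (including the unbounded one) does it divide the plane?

W_37 has V = 37 + 1 = 38 vertices and E = 2·37 = 74 edges.
By Euler's formula F = 2 − V + E = 2 − 38 + 74 = 38.

38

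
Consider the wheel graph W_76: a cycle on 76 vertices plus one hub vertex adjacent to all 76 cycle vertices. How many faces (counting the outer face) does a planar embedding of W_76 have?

W_76 has V = 76 + 1 = 77 vertices and E = 2·76 = 152 edges.
By Euler's formula F = 2 − V + E = 2 − 77 + 152 = 77.

77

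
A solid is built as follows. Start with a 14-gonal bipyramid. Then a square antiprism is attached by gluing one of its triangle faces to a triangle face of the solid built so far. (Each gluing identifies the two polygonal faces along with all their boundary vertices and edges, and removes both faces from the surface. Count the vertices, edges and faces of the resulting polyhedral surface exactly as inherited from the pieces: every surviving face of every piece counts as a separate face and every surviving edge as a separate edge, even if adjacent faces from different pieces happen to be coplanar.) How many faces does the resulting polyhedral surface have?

36

A 14-gonal bipyramid: V=16, E=42, F=28.
Attach a square antiprism (V=8, E=16, F=10) along a 3-gon: merge 3 vertices and 3 edges, delete both glued faces → V=21, E=55, F=36.
Check: V − E + F = 21 − 55 + 36 = 2.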